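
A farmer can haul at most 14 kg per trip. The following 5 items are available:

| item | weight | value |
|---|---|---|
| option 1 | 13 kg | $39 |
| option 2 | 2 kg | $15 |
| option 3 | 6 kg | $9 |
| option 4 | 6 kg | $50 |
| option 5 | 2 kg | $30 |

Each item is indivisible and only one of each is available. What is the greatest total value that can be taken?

This is a 0/1 knapsack; check combinations near the capacity.
- option 2+option 4+option 5: weight 2+6+2=10, value 15+50+30=95
- option 3+option 4+option 5: weight 6+6+2=14, value 9+50+30=89
- option 4+option 5: weight 6+2=8, value 50+30=80
Best: $95.

$95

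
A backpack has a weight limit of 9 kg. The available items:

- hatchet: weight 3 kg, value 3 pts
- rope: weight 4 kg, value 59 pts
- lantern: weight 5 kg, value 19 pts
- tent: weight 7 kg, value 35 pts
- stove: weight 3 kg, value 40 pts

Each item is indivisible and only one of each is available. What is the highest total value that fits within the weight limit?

Check high-value combinations within 9 kg:
- rope+stove: weight 4+3=7, value 59+40=99
- rope+lantern: weight 4+5=9, value 59+19=78
- hatchet+rope: weight 3+4=7, value 3+59=62
Best: 99 pts.

99 pts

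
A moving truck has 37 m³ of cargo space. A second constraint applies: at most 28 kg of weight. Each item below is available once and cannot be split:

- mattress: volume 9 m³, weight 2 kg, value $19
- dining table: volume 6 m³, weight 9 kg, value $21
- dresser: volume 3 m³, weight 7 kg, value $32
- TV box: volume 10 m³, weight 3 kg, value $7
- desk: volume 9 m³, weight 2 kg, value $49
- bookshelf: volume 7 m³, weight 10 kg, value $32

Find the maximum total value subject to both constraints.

$134

Feasible sets respecting both limits:
- dining table+dresser+desk+bookshelf: volume 25, weight 28, value 134
- mattress+dresser+desk+bookshelf: volume 28, weight 21, value 132
- mattress+dining table+dresser+TV box+desk: volume 37, weight 23, value 128
- mattress+dining table+dresser+desk: volume 27, weight 20, value 121
Best: $134.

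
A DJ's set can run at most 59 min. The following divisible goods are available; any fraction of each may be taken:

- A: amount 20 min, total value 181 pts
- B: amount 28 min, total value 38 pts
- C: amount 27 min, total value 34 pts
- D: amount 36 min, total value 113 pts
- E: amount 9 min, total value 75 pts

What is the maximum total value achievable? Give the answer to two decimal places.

350.17

Take in order of value per unit:
- A (181/20 per unit): all 20 → value 181, running total 181.00
- E (75/9 per unit): all 9 → value 75, running total 256.00
- D (113/36 per unit): 30 of 36 → value 30×113/36 = 94.1667, running total 350.17
Total 350.17.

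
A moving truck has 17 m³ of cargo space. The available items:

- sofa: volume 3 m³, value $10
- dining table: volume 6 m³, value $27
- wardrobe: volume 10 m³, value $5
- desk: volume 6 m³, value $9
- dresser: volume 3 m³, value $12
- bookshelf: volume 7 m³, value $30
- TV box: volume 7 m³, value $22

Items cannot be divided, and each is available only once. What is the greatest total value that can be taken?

$69

Check high-value combinations within 17 m³:
- dining table+dresser+bookshelf: volume 6+3+7=16, value 27+12+30=69
- sofa+dining table+bookshelf: volume 3+6+7=16, value 10+27+30=67
- dresser+bookshelf+TV box: volume 3+7+7=17, value 12+30+22=64
- sofa+bookshelf+TV box: volume 3+7+7=17, value 10+30+22=62
Best: $69.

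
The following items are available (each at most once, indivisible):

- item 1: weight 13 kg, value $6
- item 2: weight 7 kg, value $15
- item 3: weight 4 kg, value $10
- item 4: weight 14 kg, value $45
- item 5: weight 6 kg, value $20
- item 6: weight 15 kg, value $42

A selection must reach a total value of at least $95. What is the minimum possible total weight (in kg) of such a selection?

Subsets with value ≥ 95, sorted by total weight:
- item 3+item 4+item 6: weight 33, value 97
- item 4+item 5+item 6: weight 35, value 107
Minimum weight: 33 kg.

33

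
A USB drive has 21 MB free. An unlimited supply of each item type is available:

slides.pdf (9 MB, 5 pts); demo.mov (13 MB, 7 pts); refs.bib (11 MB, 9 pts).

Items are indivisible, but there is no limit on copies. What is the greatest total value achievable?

14 pts

Best value-per-unit is refs.bib at 9/11; filling with it alone gives 1×9 = 9.
Optimal mix: 1×slides.pdf + 1×refs.bib → size 20, value 14.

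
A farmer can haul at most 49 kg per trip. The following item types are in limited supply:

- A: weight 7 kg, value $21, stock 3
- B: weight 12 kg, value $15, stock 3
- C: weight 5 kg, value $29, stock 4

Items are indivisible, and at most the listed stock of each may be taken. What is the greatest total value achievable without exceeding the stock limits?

$179

Best selections within weight 49 and stock limits:
- 3×A + 4×C: weight 41, value 179
- 2×A + 1×B + 4×C: weight 46, value 173
- 3×A + 1×B + 3×C: weight 48, value 165
- 2×A + 4×C: weight 34, value 158
Best: $179.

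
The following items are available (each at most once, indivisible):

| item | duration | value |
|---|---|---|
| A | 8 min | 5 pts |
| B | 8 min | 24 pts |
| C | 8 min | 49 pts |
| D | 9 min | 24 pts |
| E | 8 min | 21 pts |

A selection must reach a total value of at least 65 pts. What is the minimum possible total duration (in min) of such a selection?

Subsets with value ≥ 65, sorted by total duration:
- B+C: duration 16, value 73
- C+E: duration 16, value 70
- C+D: duration 17, value 73
Minimum duration: 16 min.

16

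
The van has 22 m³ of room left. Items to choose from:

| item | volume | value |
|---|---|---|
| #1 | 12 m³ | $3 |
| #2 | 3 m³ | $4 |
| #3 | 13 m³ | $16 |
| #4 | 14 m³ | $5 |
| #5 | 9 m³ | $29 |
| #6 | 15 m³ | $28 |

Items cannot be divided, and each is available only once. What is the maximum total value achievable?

This is a 0/1 knapsack; check combinations near the capacity.
- #3+#5: volume 13+9=22, value 16+29=45
- #2+#5: volume 3+9=12, value 4+29=33
- #2+#6: volume 3+15=18, value 4+28=32
- #1+#5: volume 12+9=21, value 3+29=32
Best: $45.

$45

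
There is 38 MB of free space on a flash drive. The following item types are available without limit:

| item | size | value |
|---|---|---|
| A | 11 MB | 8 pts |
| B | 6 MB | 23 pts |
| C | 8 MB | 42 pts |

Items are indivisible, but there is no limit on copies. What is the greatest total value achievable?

Best value-per-unit is C at 42/8; filling with it alone gives 4×42 = 168.
Optimal mix: 1×B + 4×C → size 38, value 191.

191 pts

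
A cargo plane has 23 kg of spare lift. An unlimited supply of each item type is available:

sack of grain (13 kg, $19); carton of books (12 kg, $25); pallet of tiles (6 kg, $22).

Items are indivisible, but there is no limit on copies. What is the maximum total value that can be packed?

Best value-per-unit is pallet of tiles at 22/6, and filling with it alone uses weight 3×6=18. No mix of the others beats 3×22 = 66.

$66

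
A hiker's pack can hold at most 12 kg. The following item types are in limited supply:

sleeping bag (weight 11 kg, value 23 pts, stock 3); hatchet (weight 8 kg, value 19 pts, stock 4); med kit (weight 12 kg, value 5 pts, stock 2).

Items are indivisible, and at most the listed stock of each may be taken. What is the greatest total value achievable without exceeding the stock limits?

Best selections within weight 12 and stock limits:
- 1×sleeping bag: weight 11, value 23
- 1×hatchet: weight 8, value 19
Best: 23 pts.

23 pts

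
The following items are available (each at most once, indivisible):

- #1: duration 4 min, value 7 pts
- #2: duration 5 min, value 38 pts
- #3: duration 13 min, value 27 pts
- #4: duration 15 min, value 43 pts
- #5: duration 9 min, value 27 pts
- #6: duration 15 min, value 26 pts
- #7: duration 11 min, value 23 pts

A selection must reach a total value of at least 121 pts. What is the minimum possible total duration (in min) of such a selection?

Subsets with value ≥ 121, sorted by total duration:
- #2+#4+#5+#7: duration 40, value 131
- #2+#3+#4+#5: duration 42, value 135
Minimum duration: 40 min.

40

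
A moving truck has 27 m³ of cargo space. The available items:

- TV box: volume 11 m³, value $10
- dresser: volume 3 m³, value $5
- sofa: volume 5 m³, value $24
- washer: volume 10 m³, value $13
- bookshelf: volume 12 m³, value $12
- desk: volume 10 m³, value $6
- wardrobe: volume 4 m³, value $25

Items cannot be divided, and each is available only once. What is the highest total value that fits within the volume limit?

$67

This is a 0/1 knapsack; check combinations near the capacity.
- dresser+sofa+washer+wardrobe: volume 3+5+10+4=22, value 5+24+13+25=67
- dresser+sofa+bookshelf+wardrobe: volume 3+5+12+4=24, value 5+24+12+25=66
- TV box+dresser+sofa+wardrobe: volume 11+3+5+4=23, value 10+5+24+25=64
- sofa+washer+wardrobe: volume 5+10+4=19, value 24+13+25=62
Best: $67.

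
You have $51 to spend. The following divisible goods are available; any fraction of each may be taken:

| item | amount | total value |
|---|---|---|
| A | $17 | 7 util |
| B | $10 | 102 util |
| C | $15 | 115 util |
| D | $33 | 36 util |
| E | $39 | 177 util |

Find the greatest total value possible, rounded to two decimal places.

335.00

Take in order of value per unit:
- B (102/10 per unit): all 10 → value 102, running total 102.00
- C (115/15 per unit): all 15 → value 115, running total 217.00
- E (177/39 per unit): 26 of 39 → value 26×177/39 = 118.0000, running total 335.00
Total 335.00.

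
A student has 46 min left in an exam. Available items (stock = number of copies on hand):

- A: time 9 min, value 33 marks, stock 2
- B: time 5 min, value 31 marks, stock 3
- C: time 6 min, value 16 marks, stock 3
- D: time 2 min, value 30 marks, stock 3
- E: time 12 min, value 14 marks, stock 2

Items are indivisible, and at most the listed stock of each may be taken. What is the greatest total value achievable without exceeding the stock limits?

Best selections within time 46 and stock limits:
- 2×A + 3×B + 1×C + 3×D: time 45, value 265
- 2×A + 2×B + 2×C + 3×D: time 46, value 250
Best: 265 marks.

265 marks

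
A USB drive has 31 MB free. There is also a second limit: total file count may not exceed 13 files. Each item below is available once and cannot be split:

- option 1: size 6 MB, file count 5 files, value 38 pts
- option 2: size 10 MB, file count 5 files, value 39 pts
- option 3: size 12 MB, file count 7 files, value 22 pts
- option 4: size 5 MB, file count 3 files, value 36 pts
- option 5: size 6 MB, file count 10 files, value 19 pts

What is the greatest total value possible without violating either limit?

113 pts

Feasible sets respecting both limits:
- option 1+option 2+option 4: size 21, file count 13, value 113
- option 1+option 2: size 16, file count 10, value 77
- option 2+option 4: size 15, file count 8, value 75
Best: 113 pts.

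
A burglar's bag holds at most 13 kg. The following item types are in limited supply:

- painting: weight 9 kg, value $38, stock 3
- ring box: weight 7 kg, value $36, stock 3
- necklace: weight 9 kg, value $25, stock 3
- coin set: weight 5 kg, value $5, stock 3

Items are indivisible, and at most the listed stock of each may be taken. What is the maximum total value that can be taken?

Top feasible selections:
- 1×ring box + 1×coin set: weight 12, value 41
- 1×painting: weight 9, value 38
- 1×ring box: weight 7, value 36
- 1×necklace: weight 9, value 25
Best: $41.

$41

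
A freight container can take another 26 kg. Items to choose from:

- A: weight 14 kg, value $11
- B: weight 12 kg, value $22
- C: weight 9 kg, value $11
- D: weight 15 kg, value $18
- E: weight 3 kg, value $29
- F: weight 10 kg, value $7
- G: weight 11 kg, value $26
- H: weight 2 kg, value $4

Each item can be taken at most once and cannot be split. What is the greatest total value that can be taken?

This is a 0/1 knapsack; check combinations near the capacity.
- B+E+G: weight 12+3+11=26, value 22+29+26=77
- C+E+G+H: weight 9+3+11+2=25, value 11+29+26+4=70
- C+E+G: weight 9+3+11=23, value 11+29+26=66
Best: $77.

$77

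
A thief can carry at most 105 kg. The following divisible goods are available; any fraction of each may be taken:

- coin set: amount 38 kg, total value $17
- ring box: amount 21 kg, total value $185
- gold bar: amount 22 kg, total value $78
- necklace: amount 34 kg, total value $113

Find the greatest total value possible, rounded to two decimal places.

388.53

Take in order of value per unit:
- ring box (185/21 per unit): all 21 → value 185, running total 185.00
- gold bar (78/22 per unit): all 22 → value 78, running total 263.00
- necklace (113/34 per unit): all 34 → value 113, running total 376.00
- coin set (17/38 per unit): 28 of 38 → value 28×17/38 = 12.5263, running total 388.53
Total 388.53.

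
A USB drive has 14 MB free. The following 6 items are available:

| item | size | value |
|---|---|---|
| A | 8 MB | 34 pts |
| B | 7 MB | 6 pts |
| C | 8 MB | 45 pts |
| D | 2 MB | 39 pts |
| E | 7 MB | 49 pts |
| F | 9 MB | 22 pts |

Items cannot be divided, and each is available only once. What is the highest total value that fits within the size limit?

88 pts

Check high-value combinations within 14 MB:
- D+E: size 2+7=9, value 39+49=88
- C+D: size 8+2=10, value 45+39=84
- A+D: size 8+2=10, value 34+39=73
- D+F: size 2+9=11, value 39+22=61
- B+E: size 7+7=14, value 6+49=55
Best: 88 pts.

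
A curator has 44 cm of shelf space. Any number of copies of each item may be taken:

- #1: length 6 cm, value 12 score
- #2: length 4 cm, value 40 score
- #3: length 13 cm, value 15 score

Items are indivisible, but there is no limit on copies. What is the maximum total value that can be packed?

Best value-per-unit is #2 at 40/4, and filling with it alone uses length 11×4=44. No mix of the others beats 11×40 = 440.

440 score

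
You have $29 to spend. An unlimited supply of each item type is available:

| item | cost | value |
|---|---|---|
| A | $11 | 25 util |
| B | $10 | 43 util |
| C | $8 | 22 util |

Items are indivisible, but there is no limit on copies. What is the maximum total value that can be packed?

Best value-per-unit is B at 43/10; filling with it alone gives 2×43 = 86.
Optimal mix: 2×B + 1×C → cost 28, value 108.

108 util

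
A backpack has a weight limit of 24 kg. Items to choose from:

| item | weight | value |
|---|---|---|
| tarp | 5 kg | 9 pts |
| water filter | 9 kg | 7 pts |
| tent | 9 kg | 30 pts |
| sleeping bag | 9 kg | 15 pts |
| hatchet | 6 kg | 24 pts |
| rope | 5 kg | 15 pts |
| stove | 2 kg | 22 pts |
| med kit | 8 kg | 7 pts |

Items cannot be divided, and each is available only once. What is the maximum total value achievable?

91 pts

Check high-value combinations within 24 kg:
- tent+hatchet+rope+stove: weight 9+6+5+2=22, value 30+24+15+22=91
- tarp+tent+hatchet+stove: weight 5+9+6+2=22, value 9+30+24+22=85
- tent+hatchet+stove: weight 9+6+2=17, value 30+24+22=76
Best: 91 pts.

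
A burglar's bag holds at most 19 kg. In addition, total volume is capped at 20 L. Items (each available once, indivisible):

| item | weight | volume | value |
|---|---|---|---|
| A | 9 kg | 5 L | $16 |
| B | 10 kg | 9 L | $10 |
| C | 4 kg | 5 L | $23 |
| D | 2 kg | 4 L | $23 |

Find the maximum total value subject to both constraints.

$62

Feasible sets respecting both limits:
- A+C+D: weight 15, volume 14, value 62
- B+C+D: weight 16, volume 18, value 56
- C+D: weight 6, volume 9, value 46
- A+C: weight 13, volume 10, value 39
Best: $62.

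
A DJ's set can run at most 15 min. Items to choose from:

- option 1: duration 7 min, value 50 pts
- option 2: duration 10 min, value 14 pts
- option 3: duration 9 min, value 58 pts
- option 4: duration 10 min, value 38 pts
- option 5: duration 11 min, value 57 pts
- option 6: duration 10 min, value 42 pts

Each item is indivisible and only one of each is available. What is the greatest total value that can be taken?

58 pts

Check high-value combinations within 15 min:
- option 3: duration 9, value 58
- option 5: duration 11, value 57
- option 1: duration 7, value 50
- option 6: duration 10, value 42
- option 4: duration 10, value 38
Best: 58 pts.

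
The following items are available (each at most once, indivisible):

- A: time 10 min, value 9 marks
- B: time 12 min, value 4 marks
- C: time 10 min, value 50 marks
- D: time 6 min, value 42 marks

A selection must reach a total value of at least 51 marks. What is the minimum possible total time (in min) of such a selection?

Subsets with value ≥ 51, sorted by total time:
- C+D: time 16, value 92
- A+D: time 16, value 51
- A+C: time 20, value 59
- B+C: time 22, value 54
Minimum time: 16 min.

16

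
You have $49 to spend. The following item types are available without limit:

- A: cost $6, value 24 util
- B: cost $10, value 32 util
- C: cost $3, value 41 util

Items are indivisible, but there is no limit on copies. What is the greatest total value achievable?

Best value-per-unit is C at 41/3, and filling with it alone uses cost 16×3=48. No mix of the others beats 16×41 = 656.

656 util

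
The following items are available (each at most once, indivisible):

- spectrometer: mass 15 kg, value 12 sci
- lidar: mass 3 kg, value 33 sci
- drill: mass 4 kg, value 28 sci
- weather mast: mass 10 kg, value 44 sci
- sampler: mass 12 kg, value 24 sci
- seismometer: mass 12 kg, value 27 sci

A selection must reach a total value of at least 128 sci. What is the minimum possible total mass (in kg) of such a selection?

Subsets with value ≥ 128, sorted by total mass:
- lidar+drill+weather mast+seismometer: mass 29, value 132
- lidar+drill+weather mast+sampler: mass 29, value 129
- lidar+weather mast+sampler+seismometer: mass 37, value 128
- lidar+drill+weather mast+sampler+seismometer: mass 41, value 156
Minimum mass: 29 kg.

29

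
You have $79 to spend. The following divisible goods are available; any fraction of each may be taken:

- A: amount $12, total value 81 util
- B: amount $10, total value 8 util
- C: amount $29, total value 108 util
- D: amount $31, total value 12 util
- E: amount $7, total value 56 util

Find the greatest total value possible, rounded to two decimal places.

261.13

Take in order of value per unit:
- E (56/7 per unit): all 7 → value 56, running total 56.00
- A (81/12 per unit): all 12 → value 81, running total 137.00
- C (108/29 per unit): all 29 → value 108, running total 245.00
- B (8/10 per unit): all 10 → value 8, running total 253.00
- D (12/31 per unit): 21 of 31 → value 21×12/31 = 8.1290, running total 261.13
Total 261.13.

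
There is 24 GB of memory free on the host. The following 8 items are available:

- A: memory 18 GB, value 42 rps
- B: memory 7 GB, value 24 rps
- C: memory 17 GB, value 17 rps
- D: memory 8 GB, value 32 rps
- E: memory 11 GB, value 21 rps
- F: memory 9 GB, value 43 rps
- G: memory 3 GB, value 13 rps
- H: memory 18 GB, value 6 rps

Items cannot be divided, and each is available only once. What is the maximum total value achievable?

Check high-value combinations within 24 GB:
- B+D+F: memory 7+8+9=24, value 24+32+43=99
- D+F+G: memory 8+9+3=20, value 32+43+13=88
- B+F+G: memory 7+9+3=19, value 24+43+13=80
Best: 99 rps.

99 rps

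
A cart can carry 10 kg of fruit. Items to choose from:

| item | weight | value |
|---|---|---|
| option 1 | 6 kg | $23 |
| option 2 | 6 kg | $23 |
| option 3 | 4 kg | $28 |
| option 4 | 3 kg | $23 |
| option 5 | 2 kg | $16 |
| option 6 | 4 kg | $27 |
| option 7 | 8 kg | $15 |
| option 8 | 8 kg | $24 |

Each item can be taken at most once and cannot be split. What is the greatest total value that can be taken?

$71

This is a 0/1 knapsack; check combinations near the capacity.
- option 3+option 5+option 6: weight 4+2+4=10, value 28+16+27=71
- option 3+option 4+option 5: weight 4+3+2=9, value 28+23+16=67
- option 4+option 5+option 6: weight 3+2+4=9, value 23+16+27=66
Best: $71.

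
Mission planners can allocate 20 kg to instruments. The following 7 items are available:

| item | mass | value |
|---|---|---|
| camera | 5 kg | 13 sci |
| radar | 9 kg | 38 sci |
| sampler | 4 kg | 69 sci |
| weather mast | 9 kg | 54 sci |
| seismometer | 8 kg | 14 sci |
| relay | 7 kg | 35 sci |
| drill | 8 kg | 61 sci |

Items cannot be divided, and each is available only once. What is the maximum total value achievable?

165 sci

This is a 0/1 knapsack; check combinations near the capacity.
- sampler+relay+drill: mass 4+7+8=19, value 69+35+61=165
- sampler+weather mast+relay: mass 4+9+7=20, value 69+54+35=158
- sampler+seismometer+drill: mass 4+8+8=20, value 69+14+61=144
- camera+sampler+drill: mass 5+4+8=17, value 13+69+61=143
- radar+sampler+relay: mass 9+4+7=20, value 38+69+35=142
Best: 165 sci.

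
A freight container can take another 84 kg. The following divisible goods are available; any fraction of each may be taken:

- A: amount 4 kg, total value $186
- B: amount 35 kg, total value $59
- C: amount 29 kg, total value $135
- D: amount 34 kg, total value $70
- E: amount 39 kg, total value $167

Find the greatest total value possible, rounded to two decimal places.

512.71

Take in order of value per unit:
- A (186/4 per unit): all 4 → value 186, running total 186.00
- C (135/29 per unit): all 29 → value 135, running total 321.00
- E (167/39 per unit): all 39 → value 167, running total 488.00
- D (70/34 per unit): 12 of 34 → value 12×70/34 = 24.7059, running total 512.71
Total 512.71.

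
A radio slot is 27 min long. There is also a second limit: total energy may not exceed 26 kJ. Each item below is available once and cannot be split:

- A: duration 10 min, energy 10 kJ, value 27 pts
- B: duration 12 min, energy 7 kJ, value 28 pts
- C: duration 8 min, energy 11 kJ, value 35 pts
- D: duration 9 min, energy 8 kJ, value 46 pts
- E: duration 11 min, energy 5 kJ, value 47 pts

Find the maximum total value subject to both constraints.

93 pts

Feasible sets respecting both limits:
- D+E: duration 20, energy 13, value 93
- C+E: duration 19, energy 16, value 82
- C+D: duration 17, energy 19, value 81
Best: 93 pts.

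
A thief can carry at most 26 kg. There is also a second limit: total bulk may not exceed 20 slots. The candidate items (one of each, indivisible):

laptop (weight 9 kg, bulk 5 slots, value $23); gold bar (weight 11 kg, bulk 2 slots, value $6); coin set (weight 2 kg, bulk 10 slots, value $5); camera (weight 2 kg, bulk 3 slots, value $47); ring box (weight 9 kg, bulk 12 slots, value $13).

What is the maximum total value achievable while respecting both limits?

Feasible sets respecting both limits:
- laptop+camera+ring box: weight 20, bulk 20, value 83
- laptop+gold bar+coin set+camera: weight 24, bulk 20, value 81
- laptop+gold bar+camera: weight 22, bulk 10, value 76
Best: $83.

$83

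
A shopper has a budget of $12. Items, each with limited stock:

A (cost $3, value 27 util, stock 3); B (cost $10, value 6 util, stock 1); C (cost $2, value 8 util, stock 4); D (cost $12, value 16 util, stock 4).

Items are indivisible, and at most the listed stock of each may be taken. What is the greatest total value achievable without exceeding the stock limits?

Top feasible selections:
- 3×A + 1×C: cost 11, value 89
- 3×A: cost 9, value 81
- 2×A + 3×C: cost 12, value 78
- 2×A + 2×C: cost 10, value 70
Best: 89 util.

89 util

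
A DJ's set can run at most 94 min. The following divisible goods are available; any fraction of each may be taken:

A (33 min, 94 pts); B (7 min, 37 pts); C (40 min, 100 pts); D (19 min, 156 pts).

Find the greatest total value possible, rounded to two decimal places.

Take in order of value per unit:
- D (156/19 per unit): all 19 → value 156, running total 156.00
- B (37/7 per unit): all 7 → value 37, running total 193.00
- A (94/33 per unit): all 33 → value 94, running total 287.00
- C (100/40 per unit): 35 of 40 → value 35×100/40 = 87.5000, running total 374.50
Total 374.50.

374.50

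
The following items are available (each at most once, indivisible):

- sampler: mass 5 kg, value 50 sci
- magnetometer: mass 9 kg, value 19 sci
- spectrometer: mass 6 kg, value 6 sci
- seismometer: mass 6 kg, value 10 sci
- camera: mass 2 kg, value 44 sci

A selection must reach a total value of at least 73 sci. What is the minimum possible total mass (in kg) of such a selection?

7

Subsets with value ≥ 73, sorted by total mass:
- sampler+camera: mass 7, value 94
- sampler+seismometer+camera: mass 13, value 104
- sampler+spectrometer+camera: mass 13, value 100
- sampler+magnetometer+camera: mass 16, value 113
Minimum mass: 7 kg.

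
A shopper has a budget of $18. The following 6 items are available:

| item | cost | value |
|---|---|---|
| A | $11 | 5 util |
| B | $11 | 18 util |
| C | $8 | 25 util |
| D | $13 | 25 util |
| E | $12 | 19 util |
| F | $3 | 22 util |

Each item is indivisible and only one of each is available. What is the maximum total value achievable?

This is a 0/1 knapsack; check combinations near the capacity.
- C+F: cost 8+3=11, value 25+22=47
- D+F: cost 13+3=16, value 25+22=47
- E+F: cost 12+3=15, value 19+22=41
- B+F: cost 11+3=14, value 18+22=40
- A+F: cost 11+3=14, value 5+22=27
Best: 47 util.

47 util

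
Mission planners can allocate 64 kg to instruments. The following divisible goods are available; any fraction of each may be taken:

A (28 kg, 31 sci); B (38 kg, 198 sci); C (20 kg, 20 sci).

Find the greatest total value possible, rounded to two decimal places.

Take in order of value per unit:
- B (198/38 per unit): all 38 → value 198, running total 198.00
- A (31/28 per unit): 26 of 28 → value 26×31/28 = 28.7857, running total 226.79
Total 226.79.

226.79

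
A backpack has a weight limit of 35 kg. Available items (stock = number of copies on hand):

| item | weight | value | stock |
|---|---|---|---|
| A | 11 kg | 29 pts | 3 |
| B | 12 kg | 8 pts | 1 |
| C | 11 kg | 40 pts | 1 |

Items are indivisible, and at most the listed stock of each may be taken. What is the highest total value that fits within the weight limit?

98 pts

Top feasible selections:
- 2×A + 1×C: weight 33, value 98
- 3×A: weight 33, value 87
- 1×A + 1×B + 1×C: weight 34, value 77
Best: 98 pts.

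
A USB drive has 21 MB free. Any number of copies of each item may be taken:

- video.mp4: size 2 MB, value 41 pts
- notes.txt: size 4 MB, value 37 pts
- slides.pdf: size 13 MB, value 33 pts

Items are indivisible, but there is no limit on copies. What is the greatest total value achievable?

410 pts

Best value-per-unit is video.mp4 at 41/2, and filling with it alone uses size 10×2=20. No mix of the others beats 10×41 = 410.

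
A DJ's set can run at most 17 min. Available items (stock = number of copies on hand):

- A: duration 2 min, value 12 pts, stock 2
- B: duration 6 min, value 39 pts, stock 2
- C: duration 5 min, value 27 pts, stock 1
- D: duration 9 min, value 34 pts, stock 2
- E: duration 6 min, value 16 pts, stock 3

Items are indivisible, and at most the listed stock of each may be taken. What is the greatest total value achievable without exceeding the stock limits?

Top feasible selections:
- 2×B + 1×C: duration 17, value 105
- 2×A + 2×B: duration 16, value 102
- 1×A + 2×B: duration 14, value 90
Best: 105 pts.

105 pts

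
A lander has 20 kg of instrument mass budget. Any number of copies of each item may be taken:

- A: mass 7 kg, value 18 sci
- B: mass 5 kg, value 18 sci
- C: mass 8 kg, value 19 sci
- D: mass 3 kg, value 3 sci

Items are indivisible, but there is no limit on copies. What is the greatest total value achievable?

72 sci

Best value-per-unit is B at 18/5, and filling with it alone uses mass 4×5=20. No mix of the others beats 4×18 = 72.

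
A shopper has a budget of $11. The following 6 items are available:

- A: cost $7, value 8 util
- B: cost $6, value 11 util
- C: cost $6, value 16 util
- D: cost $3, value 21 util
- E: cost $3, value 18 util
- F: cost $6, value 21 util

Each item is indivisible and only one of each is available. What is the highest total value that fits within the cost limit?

Check high-value combinations within $11:
- D+F: cost 3+6=9, value 21+21=42
- D+E: cost 3+3=6, value 21+18=39
- E+F: cost 3+6=9, value 18+21=39
- C+D: cost 6+3=9, value 16+21=37
- C+E: cost 6+3=9, value 16+18=34
Best: 42 util.

42 util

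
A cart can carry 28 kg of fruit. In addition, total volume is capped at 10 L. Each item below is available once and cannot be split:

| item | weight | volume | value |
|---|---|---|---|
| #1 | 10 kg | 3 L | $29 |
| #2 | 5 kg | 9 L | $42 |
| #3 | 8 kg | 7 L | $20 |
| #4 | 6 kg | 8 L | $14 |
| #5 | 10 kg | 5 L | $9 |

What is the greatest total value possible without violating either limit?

$49

Feasible sets respecting both limits:
- #1+#3: weight 18, volume 10, value 49
- #2: weight 5, volume 9, value 42
- #1+#5: weight 20, volume 8, value 38
- #1: weight 10, volume 3, value 29
Best: $49.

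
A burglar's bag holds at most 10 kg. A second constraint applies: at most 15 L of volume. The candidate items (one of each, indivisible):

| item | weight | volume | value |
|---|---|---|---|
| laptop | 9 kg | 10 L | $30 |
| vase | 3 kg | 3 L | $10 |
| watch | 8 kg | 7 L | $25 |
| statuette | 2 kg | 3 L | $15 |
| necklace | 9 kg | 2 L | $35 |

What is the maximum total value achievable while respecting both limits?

Feasible sets respecting both limits:
- watch+statuette: weight 10, volume 10, value 40
- necklace: weight 9, volume 2, value 35
- laptop: weight 9, volume 10, value 30
- watch: weight 8, volume 7, value 25
Best: $40.

$40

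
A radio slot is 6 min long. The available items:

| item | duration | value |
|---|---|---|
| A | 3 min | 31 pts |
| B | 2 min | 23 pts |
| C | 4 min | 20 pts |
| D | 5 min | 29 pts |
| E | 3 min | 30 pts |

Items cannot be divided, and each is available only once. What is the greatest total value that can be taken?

61 pts

This is a 0/1 knapsack; check combinations near the capacity.
- A+E: duration 3+3=6, value 31+30=61
- A+B: duration 3+2=5, value 31+23=54
- B+E: duration 2+3=5, value 23+30=53
- B+C: duration 2+4=6, value 23+20=43
- A: duration 3, value 31
Best: 61 pts.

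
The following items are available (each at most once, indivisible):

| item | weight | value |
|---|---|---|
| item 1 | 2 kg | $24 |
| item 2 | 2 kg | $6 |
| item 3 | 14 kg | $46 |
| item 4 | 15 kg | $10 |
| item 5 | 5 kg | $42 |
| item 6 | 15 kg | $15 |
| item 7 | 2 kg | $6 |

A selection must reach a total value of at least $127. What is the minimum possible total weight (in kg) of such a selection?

Subsets with value ≥ 127, sorted by total weight:
- item 1+item 3+item 5+item 6: weight 36, value 127
- item 1+item 2+item 3+item 5+item 6: weight 38, value 133
- item 1+item 3+item 5+item 6+item 7: weight 38, value 133
- item 1+item 2+item 3+item 4+item 5: weight 38, value 128
Minimum weight: 36 kg.

36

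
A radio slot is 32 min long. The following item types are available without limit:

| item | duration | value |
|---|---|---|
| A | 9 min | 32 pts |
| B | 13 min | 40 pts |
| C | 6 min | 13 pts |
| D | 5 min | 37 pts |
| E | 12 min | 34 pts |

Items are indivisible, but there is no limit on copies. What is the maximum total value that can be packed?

Best value-per-unit is D at 37/5, and filling with it alone uses duration 6×5=30. No mix of the others beats 6×37 = 222.

222 pts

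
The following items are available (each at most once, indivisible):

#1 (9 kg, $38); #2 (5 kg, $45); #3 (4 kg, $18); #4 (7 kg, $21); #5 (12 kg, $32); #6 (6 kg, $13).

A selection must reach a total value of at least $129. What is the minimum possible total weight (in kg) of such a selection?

Subsets with value ≥ 129, sorted by total weight:
- #1+#2+#3+#5: weight 30, value 133
- #1+#2+#3+#4+#6: weight 31, value 135
Minimum weight: 30 kg.

30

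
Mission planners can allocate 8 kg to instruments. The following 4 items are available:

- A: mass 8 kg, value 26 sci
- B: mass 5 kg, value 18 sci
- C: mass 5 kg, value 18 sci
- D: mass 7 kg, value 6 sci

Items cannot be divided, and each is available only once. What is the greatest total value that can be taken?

26 sci

Check high-value combinations within 8 kg:
- A: mass 8, value 26
- B: mass 5, value 18
- C: mass 5, value 18
Best: 26 sci.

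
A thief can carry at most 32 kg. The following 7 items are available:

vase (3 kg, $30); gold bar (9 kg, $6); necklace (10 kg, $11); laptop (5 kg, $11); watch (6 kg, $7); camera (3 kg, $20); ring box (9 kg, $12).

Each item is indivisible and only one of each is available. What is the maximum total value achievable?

Check high-value combinations within 32 kg:
- vase+necklace+laptop+camera+ring box: weight 3+10+5+3+9=30, value 30+11+11+20+12=84
- vase+laptop+watch+camera+ring box: weight 3+5+6+3+9=26, value 30+11+7+20+12=80
- vase+necklace+watch+camera+ring box: weight 3+10+6+3+9=31, value 30+11+7+20+12=80
- vase+necklace+laptop+watch+camera: weight 3+10+5+6+3=27, value 30+11+11+7+20=79
- vase+gold bar+laptop+camera+ring box: weight 3+9+5+3+9=29, value 30+6+11+20+12=79
Best: $84.

$84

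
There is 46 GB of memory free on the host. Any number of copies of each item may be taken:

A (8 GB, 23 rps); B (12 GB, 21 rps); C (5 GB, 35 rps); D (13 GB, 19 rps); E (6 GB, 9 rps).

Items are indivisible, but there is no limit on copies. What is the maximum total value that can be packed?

315 rps

Best value-per-unit is C at 35/5, and filling with it alone uses memory 9×5=45. No mix of the others beats 9×35 = 315.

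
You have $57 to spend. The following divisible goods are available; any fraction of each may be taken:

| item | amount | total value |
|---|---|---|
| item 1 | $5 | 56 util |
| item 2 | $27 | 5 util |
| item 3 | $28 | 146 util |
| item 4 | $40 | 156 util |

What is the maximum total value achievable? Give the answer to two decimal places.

Take in order of value per unit:
- item 1 (56/5 per unit): all 5 → value 56, running total 56.00
- item 3 (146/28 per unit): all 28 → value 146, running total 202.00
- item 4 (156/40 per unit): 24 of 40 → value 24×156/40 = 93.6000, running total 295.60
Total 295.60.

295.60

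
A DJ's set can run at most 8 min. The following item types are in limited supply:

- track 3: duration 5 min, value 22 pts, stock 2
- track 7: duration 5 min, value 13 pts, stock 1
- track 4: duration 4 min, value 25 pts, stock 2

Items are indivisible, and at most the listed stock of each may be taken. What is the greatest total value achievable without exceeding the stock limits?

50 pts

Best selections within duration 8 and stock limits:
- 2×track 4: duration 8, value 50
- 1×track 4: duration 4, value 25
Best: 50 pts.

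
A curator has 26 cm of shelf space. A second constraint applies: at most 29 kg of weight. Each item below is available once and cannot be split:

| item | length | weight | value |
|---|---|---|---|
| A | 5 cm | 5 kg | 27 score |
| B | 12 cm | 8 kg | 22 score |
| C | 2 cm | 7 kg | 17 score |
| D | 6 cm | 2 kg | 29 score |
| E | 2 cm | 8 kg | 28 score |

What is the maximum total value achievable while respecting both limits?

Feasible sets respecting both limits:
- A+B+D+E: length 25, weight 23, value 106
- A+C+D+E: length 15, weight 22, value 101
- B+C+D+E: length 22, weight 25, value 96
- A+B+C+D: length 25, weight 22, value 95
Best: 106 score.

106 score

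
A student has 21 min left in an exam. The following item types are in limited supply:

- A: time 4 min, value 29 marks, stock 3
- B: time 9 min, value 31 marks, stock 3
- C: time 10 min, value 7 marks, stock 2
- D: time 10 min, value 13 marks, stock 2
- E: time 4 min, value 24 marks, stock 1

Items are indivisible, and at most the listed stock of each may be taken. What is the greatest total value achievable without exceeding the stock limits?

118 marks

Top feasible selections:
- 3×A + 1×B: time 21, value 118
- 2×A + 1×B + 1×E: time 21, value 113
- 3×A + 1×E: time 16, value 111
- 2×A + 1×B: time 17, value 89
Best: 118 marks.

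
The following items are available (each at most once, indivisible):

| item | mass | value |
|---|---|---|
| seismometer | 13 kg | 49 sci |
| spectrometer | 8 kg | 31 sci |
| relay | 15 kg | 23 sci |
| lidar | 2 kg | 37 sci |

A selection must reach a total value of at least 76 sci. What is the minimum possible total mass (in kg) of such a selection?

15

Subsets with value ≥ 76, sorted by total mass:
- seismometer+lidar: mass 15, value 86
- seismometer+spectrometer: mass 21, value 80
- seismometer+spectrometer+lidar: mass 23, value 117
- spectrometer+relay+lidar: mass 25, value 91
Minimum mass: 15 kg.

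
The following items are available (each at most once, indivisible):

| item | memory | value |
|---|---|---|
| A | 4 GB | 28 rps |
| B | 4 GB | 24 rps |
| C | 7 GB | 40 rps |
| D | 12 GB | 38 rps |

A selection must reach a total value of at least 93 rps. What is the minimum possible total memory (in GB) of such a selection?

23

Subsets with value ≥ 93, sorted by total memory:
- A+C+D: memory 23, value 106
- B+C+D: memory 23, value 102
Minimum memory: 23 GB.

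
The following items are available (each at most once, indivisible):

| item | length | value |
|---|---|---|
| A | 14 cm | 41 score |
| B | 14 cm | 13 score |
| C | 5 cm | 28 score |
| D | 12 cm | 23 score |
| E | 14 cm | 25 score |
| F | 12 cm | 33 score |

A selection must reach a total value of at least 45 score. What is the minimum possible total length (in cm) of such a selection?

17

Subsets with value ≥ 45, sorted by total length:
- C+F: length 17, value 61
- C+D: length 17, value 51
Minimum length: 17 cm.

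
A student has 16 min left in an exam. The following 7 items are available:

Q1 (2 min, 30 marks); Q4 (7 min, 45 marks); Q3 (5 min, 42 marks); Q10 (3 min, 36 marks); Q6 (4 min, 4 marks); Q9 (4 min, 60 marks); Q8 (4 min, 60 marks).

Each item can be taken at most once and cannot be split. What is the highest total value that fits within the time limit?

This is a 0/1 knapsack; check combinations near the capacity.
- Q3+Q10+Q9+Q8: time 5+3+4+4=16, value 42+36+60+60=198
- Q1+Q3+Q9+Q8: time 2+5+4+4=15, value 30+42+60+60=192
- Q1+Q10+Q9+Q8: time 2+3+4+4=13, value 30+36+60+60=186
- Q1+Q4+Q10+Q9: time 2+7+3+4=16, value 30+45+36+60=171
Best: 198 marks.

198 marks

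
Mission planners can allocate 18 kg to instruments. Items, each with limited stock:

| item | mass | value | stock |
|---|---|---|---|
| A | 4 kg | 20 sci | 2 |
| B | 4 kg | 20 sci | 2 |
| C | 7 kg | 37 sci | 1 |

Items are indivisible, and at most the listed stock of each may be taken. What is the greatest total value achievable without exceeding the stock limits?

Best selections within mass 18 and stock limits:
- 2×A + 2×B: mass 16, value 80
- 2×B + 1×C: mass 15, value 77
- 1×A + 1×B + 1×C: mass 15, value 77
- 2×A + 1×C: mass 15, value 77
Best: 80 sci.

80 sci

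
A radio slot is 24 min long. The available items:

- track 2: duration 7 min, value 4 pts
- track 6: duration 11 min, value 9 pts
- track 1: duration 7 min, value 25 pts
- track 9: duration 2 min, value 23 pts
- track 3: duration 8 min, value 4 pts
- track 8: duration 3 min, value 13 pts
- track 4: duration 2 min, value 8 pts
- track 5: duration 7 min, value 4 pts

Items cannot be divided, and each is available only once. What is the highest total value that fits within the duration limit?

Check high-value combinations within 24 min:
- track 2+track 1+track 9+track 8+track 4: duration 7+7+2+3+2=21, value 4+25+23+13+8=73
- track 1+track 9+track 8+track 4+track 5: duration 7+2+3+2+7=21, value 25+23+13+8+4=73
- track 1+track 9+track 3+track 8+track 4: duration 7+2+8+3+2=22, value 25+23+4+13+8=73
Best: 73 pts.

73 pts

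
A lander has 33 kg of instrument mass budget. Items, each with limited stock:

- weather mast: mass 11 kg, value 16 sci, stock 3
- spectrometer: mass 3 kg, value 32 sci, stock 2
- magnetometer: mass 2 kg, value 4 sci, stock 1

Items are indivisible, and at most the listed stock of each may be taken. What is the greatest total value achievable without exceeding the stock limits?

Best selections within mass 33 and stock limits:
- 2×weather mast + 2×spectrometer + 1×magnetometer: mass 30, value 100
- 2×weather mast + 2×spectrometer: mass 28, value 96
- 1×weather mast + 2×spectrometer + 1×magnetometer: mass 19, value 84
- 1×weather mast + 2×spectrometer: mass 17, value 80
Best: 100 sci.

100 sci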